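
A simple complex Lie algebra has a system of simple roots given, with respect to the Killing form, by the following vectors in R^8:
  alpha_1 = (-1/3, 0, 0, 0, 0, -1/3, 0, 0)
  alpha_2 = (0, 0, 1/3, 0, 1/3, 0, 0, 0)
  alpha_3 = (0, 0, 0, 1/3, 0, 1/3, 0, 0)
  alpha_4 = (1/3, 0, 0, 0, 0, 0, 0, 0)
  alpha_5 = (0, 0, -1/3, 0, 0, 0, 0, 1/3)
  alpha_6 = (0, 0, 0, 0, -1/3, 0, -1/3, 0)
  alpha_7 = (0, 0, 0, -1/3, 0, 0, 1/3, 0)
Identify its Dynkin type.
type B_7

Compute the Cartan integers a_ij = 2(alpha_i, alpha_j)/(alpha_j, alpha_j); the resulting 7x7 Cartan matrix is
[[2, 0, -1, -2, 0, 0, 0], [0, 2, 0, 0, -1, -1, 0], [-1, 0, 2, 0, 0, 0, -1], [-1, 0, 0, 2, 0, 0, 0], [0, -1, 0, 0, 2, 0, 0], [0, -1, 0, 0, 0, 2, -1], [0, 0, -1, 0, 0, -1, 2]].
The roots have two lengths (squared-length ratio 2:1); the short ones are alpha_{4}. The associated Dynkin diagram is a chain of 7 nodes with a double edge at one end; the terminal node there is the unique short simple root (B_7), so the type is B_7 (the algebra so(15)).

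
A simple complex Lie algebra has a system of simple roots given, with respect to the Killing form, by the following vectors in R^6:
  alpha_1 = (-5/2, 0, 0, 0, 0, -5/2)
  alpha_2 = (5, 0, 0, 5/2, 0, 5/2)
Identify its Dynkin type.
G_2

Compute the Cartan integers a_ij = 2(alpha_i, alpha_j)/(alpha_j, alpha_j); the resulting 2x2 Cartan matrix is
[[2, -1], [-3, 2]].
The roots have two lengths (squared-length ratio 3:1); the short ones are alpha_{1}. The associated Dynkin diagram is two nodes joined by a triple edge (G_2), so the type is G_2.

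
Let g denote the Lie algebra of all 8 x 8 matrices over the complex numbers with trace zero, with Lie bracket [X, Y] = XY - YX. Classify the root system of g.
This is sl(8), which has dimension 8^2 - 1 = 63 and rank 8 - 1 = 7 (a Cartan subalgebra is the diagonal traceless matrices). In the classification of classical Lie algebras, the special linear algebra sl(n+1) has type A_n; here n = 7, so the Dynkin diagram is a chain of 7 nodes with single edges (A_7). Hence the type is A_7.

A7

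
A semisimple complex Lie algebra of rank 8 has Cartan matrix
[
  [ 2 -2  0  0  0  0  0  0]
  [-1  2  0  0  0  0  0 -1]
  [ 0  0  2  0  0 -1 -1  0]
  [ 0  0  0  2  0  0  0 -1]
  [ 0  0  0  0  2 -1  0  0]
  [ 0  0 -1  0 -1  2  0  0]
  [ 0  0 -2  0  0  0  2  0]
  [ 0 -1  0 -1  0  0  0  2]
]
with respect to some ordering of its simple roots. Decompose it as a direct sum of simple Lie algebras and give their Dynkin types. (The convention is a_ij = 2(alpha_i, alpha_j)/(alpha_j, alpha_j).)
The diagram associated to this matrix has two connected components: the simple roots {alpha_3, alpha_5, alpha_6, alpha_7} form a chain of 4 nodes with a double edge at one end; the terminal node there is the unique long simple root (C_4), and {alpha_1, alpha_2, alpha_4, alpha_8} form a chain of 4 nodes with a double edge at one end; the terminal node there is the unique long simple root (C_4). A semisimple Lie algebra decomposes uniquely as the direct sum of simple ideals, one per connected component of its Dynkin diagram, so g ≅ C_4 ⊕ C_4 (dimension 36 + 36 = 72).

C_4 + C_4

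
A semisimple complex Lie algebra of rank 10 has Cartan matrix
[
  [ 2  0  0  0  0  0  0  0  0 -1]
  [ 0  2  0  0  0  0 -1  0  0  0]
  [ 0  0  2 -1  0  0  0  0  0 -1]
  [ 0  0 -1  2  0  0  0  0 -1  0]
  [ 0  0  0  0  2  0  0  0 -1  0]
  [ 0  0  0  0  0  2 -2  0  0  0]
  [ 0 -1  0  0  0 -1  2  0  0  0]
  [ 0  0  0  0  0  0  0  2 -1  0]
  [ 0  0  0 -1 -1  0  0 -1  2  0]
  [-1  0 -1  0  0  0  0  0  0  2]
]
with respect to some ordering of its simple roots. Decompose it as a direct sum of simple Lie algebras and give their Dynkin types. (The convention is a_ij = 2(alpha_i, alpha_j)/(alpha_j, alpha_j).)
The diagram associated to this matrix has two connected components: the simple roots {alpha_2, alpha_6, alpha_7} form a chain of 3 nodes with a double edge at one end; the terminal node there is the unique long simple root (C_3), and {alpha_1, alpha_3, alpha_4, alpha_5, alpha_8, alpha_9, alpha_10} form a chain of 5 nodes with a fork of two nodes at one end (D_7). A semisimple Lie algebra decomposes uniquely as the direct sum of simple ideals, one per connected component of its Dynkin diagram, so g ≅ C_3 ⊕ D_7 (dimension 21 + 91 = 112).

C_3 ⊕ D_7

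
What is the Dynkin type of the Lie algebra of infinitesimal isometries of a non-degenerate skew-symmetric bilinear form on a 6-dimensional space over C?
type C_3

This is sp(6), which has dimension 6(6+1)/2 = 21 and rank 6/2 = 3. In the classification of classical Lie algebras, the symplectic algebra sp(2n) has type C_n; here n = 3, so the Dynkin diagram is a chain of 3 nodes with a double edge at one end; the terminal node there is the unique long simple root (C_3). Hence the type is C_3.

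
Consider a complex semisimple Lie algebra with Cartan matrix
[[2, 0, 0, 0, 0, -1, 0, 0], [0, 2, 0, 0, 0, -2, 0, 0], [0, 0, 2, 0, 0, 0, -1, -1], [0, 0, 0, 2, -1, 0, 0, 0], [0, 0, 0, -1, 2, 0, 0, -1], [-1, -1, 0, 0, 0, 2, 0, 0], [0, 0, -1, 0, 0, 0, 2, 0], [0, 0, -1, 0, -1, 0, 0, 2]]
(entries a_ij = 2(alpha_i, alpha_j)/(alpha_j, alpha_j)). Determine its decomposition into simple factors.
A_5 (sl(6)) ⊕ C_3 (sp(6))

The diagram associated to this matrix has two connected components: the simple roots {alpha_3, alpha_4, alpha_5, alpha_7, alpha_8} form a chain of 5 nodes with single edges (A_5), and {alpha_1, alpha_2, alpha_6} form a chain of 3 nodes with a double edge at one end; the terminal node there is the unique long simple root (C_3). A semisimple Lie algebra decomposes uniquely as the direct sum of simple ideals, one per connected component of its Dynkin diagram, so g ≅ A_5 ⊕ C_3 (dimension 35 + 21 = 56).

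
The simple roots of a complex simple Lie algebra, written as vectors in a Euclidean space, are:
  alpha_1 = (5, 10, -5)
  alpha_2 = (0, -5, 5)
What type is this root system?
Compute the Cartan integers a_ij = 2(alpha_i, alpha_j)/(alpha_j, alpha_j); the resulting 2x2 Cartan matrix is
[[2, -3], [-1, 2]].
The roots have two lengths (squared-length ratio 3:1); the short ones are alpha_{2}. The associated Dynkin diagram is two nodes joined by a triple edge (G_2), so the type is G_2.

G_2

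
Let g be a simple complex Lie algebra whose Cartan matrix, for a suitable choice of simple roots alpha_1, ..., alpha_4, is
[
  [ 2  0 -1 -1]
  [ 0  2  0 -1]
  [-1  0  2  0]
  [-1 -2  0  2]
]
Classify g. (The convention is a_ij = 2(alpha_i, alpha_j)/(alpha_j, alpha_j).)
type B_4

The matrix has rank 4 with 2's on the diagonal. Reading the off-diagonal entries as Dynkin edges (a single edge where a_ij = a_ji = -1; a double or triple edge where a_ij * a_ji = 2 or 3), the diagram is a chain of 4 nodes with a double edge at one end; the terminal node there is the unique short simple root (B_4). One simple-root ordering that puts it in standard form is (alpha_3, alpha_1, alpha_4, alpha_2). So the algebra is type B_4, i.e. so(9).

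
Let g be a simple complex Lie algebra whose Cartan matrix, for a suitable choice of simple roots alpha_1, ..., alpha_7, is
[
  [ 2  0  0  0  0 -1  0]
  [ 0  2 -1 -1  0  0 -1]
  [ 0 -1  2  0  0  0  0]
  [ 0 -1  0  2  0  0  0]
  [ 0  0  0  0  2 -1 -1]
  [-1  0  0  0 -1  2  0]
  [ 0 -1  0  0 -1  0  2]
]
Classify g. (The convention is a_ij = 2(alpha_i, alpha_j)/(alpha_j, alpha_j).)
D7

The matrix has rank 7 with 2's on the diagonal. Reading the off-diagonal entries as Dynkin edges (a single edge where a_ij = a_ji = -1; a double or triple edge where a_ij * a_ji = 2 or 3), the diagram is a chain of 5 nodes with a fork of two nodes at one end (D_7). One simple-root ordering that puts it in standard form is (alpha_1, alpha_6, alpha_5, alpha_7, alpha_2, alpha_3, alpha_4). So the algebra is type D_7, i.e. so(14).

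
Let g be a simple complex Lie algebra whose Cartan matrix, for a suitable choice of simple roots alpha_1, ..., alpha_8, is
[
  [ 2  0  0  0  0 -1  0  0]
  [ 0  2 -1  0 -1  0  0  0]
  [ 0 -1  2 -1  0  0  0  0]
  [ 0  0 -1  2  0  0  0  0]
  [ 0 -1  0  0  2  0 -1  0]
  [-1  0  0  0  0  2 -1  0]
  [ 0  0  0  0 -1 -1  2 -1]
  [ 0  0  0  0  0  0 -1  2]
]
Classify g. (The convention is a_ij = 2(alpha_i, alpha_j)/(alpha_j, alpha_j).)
E_8

The matrix has rank 8 with 2's on the diagonal. Reading the off-diagonal entries as Dynkin edges (a single edge where a_ij = a_ji = -1; a double or triple edge where a_ij * a_ji = 2 or 3), the diagram is a chain of 7 nodes with one extra node attached to the third node from one end (E_8). One simple-root ordering that puts it in standard form is (alpha_1, alpha_8, alpha_6, alpha_7, alpha_5, alpha_2, alpha_3, alpha_4). So the algebra is type E_8.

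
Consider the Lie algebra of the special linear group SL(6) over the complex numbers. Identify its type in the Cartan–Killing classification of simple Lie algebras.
This is sl(6), which has dimension 6^2 - 1 = 35 and rank 6 - 1 = 5 (a Cartan subalgebra is the diagonal traceless matrices). In the classification of classical Lie algebras, the special linear algebra sl(n+1) has type A_n; here n = 5, so the Dynkin diagram is a chain of 5 nodes with single edges (A_5). Hence the type is A_5.

A5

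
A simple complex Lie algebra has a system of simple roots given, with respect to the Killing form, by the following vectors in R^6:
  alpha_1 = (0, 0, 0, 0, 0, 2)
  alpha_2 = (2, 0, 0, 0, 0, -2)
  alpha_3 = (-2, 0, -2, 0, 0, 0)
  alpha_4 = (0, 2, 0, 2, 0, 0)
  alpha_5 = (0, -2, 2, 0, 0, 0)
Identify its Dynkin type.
Compute the Cartan integers a_ij = 2(alpha_i, alpha_j)/(alpha_j, alpha_j); the resulting 5x5 Cartan matrix is
[[2, -1, 0, 0, 0], [-2, 2, -1, 0, 0], [0, -1, 2, 0, -1], [0, 0, 0, 2, -1], [0, 0, -1, -1, 2]].
The roots have two lengths (squared-length ratio 2:1); the short ones are alpha_{1}. The associated Dynkin diagram is a chain of 5 nodes with a double edge at one end; the terminal node there is the unique short simple root (B_5), so the type is B_5 (the algebra so(11)).

B_5 (so(11))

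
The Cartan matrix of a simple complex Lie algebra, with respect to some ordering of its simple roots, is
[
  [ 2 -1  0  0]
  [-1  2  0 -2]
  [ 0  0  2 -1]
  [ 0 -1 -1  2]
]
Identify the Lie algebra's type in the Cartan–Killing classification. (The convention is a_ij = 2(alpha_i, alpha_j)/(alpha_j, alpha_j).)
The matrix has rank 4 with 2's on the diagonal. Reading the off-diagonal entries as Dynkin edges (a single edge where a_ij = a_ji = -1; a double or triple edge where a_ij * a_ji = 2 or 3), the diagram is a chain of 4 nodes with a double edge between the middle two (F_4). One simple-root ordering that puts it in standard form is (alpha_1, alpha_2, alpha_4, alpha_3). So the algebra is type F_4.

F_4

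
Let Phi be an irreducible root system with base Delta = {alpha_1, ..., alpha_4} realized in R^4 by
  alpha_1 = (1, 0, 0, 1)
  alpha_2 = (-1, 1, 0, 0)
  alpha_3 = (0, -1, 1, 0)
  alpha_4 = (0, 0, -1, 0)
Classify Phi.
Compute the Cartan integers a_ij = 2(alpha_i, alpha_j)/(alpha_j, alpha_j); the resulting 4x4 Cartan matrix is
[[2, -1, 0, 0], [-1, 2, -1, 0], [0, -1, 2, -2], [0, 0, -1, 2]].
The roots have two lengths (squared-length ratio 2:1); the short ones are alpha_{4}. The associated Dynkin diagram is a chain of 4 nodes with a double edge at one end; the terminal node there is the unique short simple root (B_4), so the type is B_4 (the algebra so(9)).

B4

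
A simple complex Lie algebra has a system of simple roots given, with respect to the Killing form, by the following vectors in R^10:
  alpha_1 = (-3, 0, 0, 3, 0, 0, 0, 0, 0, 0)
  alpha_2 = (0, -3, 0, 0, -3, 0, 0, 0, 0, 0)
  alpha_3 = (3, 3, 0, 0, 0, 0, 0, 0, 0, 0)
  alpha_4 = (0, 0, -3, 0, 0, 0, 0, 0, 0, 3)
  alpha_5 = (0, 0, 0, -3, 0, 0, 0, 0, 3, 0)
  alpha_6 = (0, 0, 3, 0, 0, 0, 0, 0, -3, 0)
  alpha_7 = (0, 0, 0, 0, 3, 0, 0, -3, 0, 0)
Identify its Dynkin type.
Compute the Cartan integers a_ij = 2(alpha_i, alpha_j)/(alpha_j, alpha_j); the resulting 7x7 Cartan matrix is
[[2, 0, -1, 0, -1, 0, 0], [0, 2, -1, 0, 0, 0, -1], [-1, -1, 2, 0, 0, 0, 0], [0, 0, 0, 2, 0, -1, 0], [-1, 0, 0, 0, 2, -1, 0], [0, 0, 0, -1, -1, 2, 0], [0, -1, 0, 0, 0, 0, 2]].
All simple roots have the same length, so the diagram is simply laced. The associated Dynkin diagram is a chain of 7 nodes with single edges (A_7), so the type is A_7 (the algebra sl(8)).

A_7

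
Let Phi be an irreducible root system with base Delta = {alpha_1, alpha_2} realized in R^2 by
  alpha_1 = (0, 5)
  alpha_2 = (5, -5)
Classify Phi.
Compute the Cartan integers a_ij = 2(alpha_i, alpha_j)/(alpha_j, alpha_j); the resulting 2x2 Cartan matrix is
[[2, -1], [-2, 2]].
The roots have two lengths (squared-length ratio 2:1); the short ones are alpha_{1}. The associated Dynkin diagram is a chain of 2 nodes with a double edge at one end; the terminal node there is the unique short simple root (B_2), so the type is B_2 (the algebra so(5)).

B2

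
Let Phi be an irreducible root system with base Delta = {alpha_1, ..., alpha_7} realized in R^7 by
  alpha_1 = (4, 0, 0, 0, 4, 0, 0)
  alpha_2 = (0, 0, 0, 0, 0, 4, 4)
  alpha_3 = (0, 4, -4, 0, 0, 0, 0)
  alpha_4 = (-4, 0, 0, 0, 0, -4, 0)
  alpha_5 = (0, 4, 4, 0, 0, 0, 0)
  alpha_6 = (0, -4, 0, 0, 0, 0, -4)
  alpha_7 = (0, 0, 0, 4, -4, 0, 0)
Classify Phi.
D_7

Compute the Cartan integers a_ij = 2(alpha_i, alpha_j)/(alpha_j, alpha_j); the resulting 7x7 Cartan matrix is
[[2, 0, 0, -1, 0, 0, -1], [0, 2, 0, -1, 0, -1, 0], [0, 0, 2, 0, 0, -1, 0], [-1, -1, 0, 2, 0, 0, 0], [0, 0, 0, 0, 2, -1, 0], [0, -1, -1, 0, -1, 2, 0], [-1, 0, 0, 0, 0, 0, 2]].
All simple roots have the same length, so the diagram is simply laced. The associated Dynkin diagram is a chain of 5 nodes with a fork of two nodes at one end (D_7), so the type is D_7 (the algebra so(14)).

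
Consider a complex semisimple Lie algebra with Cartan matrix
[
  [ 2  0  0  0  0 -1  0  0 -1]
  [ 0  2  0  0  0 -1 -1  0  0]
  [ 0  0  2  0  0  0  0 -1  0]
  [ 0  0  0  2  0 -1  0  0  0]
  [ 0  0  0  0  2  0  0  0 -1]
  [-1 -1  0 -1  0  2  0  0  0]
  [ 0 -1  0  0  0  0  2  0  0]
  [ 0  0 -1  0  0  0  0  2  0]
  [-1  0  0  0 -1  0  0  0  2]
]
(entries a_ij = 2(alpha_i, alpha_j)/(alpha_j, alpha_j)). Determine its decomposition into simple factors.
The diagram associated to this matrix has two connected components: the simple roots {alpha_3, alpha_8} form a chain of 2 nodes with single edges (A_2), and {alpha_1, alpha_2, alpha_4, alpha_5, alpha_6, alpha_7, alpha_9} form a chain of 6 nodes with one extra node attached to the third node from one end (E_7). A semisimple Lie algebra decomposes uniquely as the direct sum of simple ideals, one per connected component of its Dynkin diagram, so g ≅ A_2 ⊕ E_7 (dimension 8 + 133 = 141).

A_2 + E_7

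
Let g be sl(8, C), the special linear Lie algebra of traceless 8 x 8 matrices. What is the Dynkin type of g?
A_7

This is sl(8), which has dimension 8^2 - 1 = 63 and rank 8 - 1 = 7 (a Cartan subalgebra is the diagonal traceless matrices). In the classification of classical Lie algebras, the special linear algebra sl(n+1) has type A_n; here n = 7, so the Dynkin diagram is a chain of 7 nodes with single edges (A_7). Hence the type is A_7.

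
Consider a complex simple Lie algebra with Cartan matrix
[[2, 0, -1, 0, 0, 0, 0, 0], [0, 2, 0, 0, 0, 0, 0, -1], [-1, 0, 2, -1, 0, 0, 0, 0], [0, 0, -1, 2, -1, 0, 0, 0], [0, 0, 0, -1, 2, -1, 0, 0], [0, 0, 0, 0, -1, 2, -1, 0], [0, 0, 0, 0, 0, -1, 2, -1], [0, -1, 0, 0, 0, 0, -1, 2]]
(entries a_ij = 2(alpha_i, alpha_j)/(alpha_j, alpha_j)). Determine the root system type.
The matrix has rank 8 with 2's on the diagonal. Reading the off-diagonal entries as Dynkin edges (a single edge where a_ij = a_ji = -1; a double or triple edge where a_ij * a_ji = 2 or 3), the diagram is a chain of 8 nodes with single edges (A_8). One simple-root ordering that puts it in standard form is (alpha_1, alpha_3, alpha_4, alpha_5, alpha_6, alpha_7, alpha_8, alpha_2). So the algebra is type A_8, i.e. sl(9).

A8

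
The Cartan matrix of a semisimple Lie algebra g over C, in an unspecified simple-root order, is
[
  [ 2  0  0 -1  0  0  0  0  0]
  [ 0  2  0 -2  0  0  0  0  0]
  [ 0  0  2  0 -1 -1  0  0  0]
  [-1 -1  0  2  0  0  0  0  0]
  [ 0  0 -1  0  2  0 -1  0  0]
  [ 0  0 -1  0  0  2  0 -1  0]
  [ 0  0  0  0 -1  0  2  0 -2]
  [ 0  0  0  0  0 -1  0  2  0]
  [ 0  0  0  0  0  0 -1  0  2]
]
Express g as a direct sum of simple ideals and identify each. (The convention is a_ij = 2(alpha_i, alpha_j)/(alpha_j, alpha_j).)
B_6 (so(13)) ⊕ C_3 (sp(6))

The diagram associated to this matrix has two connected components: the simple roots {alpha_3, alpha_5, alpha_6, alpha_7, alpha_8, alpha_9} form a chain of 6 nodes with a double edge at one end; the terminal node there is the unique short simple root (B_6), and {alpha_1, alpha_2, alpha_4} form a chain of 3 nodes with a double edge at one end; the terminal node there is the unique long simple root (C_3). A semisimple Lie algebra decomposes uniquely as the direct sum of simple ideals, one per connected component of its Dynkin diagram, so g ≅ B_6 ⊕ C_3 (dimension 78 + 21 = 99).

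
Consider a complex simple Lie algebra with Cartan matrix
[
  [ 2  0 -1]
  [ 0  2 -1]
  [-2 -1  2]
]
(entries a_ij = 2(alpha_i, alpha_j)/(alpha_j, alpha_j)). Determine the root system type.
B3

The matrix has rank 3 with 2's on the diagonal. Reading the off-diagonal entries as Dynkin edges (a single edge where a_ij = a_ji = -1; a double or triple edge where a_ij * a_ji = 2 or 3), the diagram is a chain of 3 nodes with a double edge at one end; the terminal node there is the unique short simple root (B_3). One simple-root ordering that puts it in standard form is (alpha_2, alpha_3, alpha_1). So the algebra is type B_3, i.e. so(7).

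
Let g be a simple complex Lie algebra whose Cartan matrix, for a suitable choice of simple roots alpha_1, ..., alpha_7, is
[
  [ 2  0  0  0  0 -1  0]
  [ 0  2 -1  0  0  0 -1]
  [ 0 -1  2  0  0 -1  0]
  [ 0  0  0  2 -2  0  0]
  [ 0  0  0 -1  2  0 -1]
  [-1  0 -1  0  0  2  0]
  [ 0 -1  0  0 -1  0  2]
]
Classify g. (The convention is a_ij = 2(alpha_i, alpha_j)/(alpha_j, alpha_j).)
The matrix has rank 7 with 2's on the diagonal. Reading the off-diagonal entries as Dynkin edges (a single edge where a_ij = a_ji = -1; a double or triple edge where a_ij * a_ji = 2 or 3), the diagram is a chain of 7 nodes with a double edge at one end; the terminal node there is the unique long simple root (C_7). One simple-root ordering that puts it in standard form is (alpha_1, alpha_6, alpha_3, alpha_2, alpha_7, alpha_5, alpha_4). So the algebra is type C_7, i.e. sp(14).

C7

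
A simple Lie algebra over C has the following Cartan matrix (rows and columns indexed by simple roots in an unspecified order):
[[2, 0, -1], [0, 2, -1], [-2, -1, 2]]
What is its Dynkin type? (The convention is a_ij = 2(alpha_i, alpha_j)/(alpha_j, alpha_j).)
B_3 (so(7))

The matrix has rank 3 with 2's on the diagonal. Reading the off-diagonal entries as Dynkin edges (a single edge where a_ij = a_ji = -1; a double or triple edge where a_ij * a_ji = 2 or 3), the diagram is a chain of 3 nodes with a double edge at one end; the terminal node there is the unique short simple root (B_3). One simple-root ordering that puts it in standard form is (alpha_2, alpha_3, alpha_1). So the algebra is type B_3, i.e. so(7).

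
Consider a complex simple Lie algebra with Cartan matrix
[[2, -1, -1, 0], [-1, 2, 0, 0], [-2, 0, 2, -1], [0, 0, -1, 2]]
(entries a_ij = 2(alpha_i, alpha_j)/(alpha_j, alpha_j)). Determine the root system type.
F4

The matrix has rank 4 with 2's on the diagonal. Reading the off-diagonal entries as Dynkin edges (a single edge where a_ij = a_ji = -1; a double or triple edge where a_ij * a_ji = 2 or 3), the diagram is a chain of 4 nodes with a double edge between the middle two (F_4). One simple-root ordering that puts it in standard form is (alpha_4, alpha_3, alpha_1, alpha_2). So the algebra is type F_4.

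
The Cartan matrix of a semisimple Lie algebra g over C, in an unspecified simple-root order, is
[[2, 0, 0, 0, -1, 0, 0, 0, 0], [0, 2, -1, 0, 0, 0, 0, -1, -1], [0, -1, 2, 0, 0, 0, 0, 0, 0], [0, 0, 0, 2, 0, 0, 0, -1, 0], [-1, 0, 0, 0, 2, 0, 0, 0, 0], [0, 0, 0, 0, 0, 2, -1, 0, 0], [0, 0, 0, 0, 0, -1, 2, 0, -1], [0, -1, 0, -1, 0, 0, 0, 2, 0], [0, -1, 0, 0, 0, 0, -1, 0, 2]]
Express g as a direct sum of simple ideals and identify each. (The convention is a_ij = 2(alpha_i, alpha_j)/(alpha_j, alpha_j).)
type A_2 ⊕ type E_7

The diagram associated to this matrix has two connected components: the simple roots {alpha_1, alpha_5} form a chain of 2 nodes with single edges (A_2), and {alpha_2, alpha_3, alpha_4, alpha_6, alpha_7, alpha_8, alpha_9} form a chain of 6 nodes with one extra node attached to the third node from one end (E_7). A semisimple Lie algebra decomposes uniquely as the direct sum of simple ideals, one per connected component of its Dynkin diagram, so g ≅ A_2 ⊕ E_7 (dimension 8 + 133 = 141).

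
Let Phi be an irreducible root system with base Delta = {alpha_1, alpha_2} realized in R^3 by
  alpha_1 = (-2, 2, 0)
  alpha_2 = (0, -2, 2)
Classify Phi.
A_2

Compute the Cartan integers a_ij = 2(alpha_i, alpha_j)/(alpha_j, alpha_j); the resulting 2x2 Cartan matrix is
[[2, -1], [-1, 2]].
All simple roots have the same length, so the diagram is simply laced. The associated Dynkin diagram is a chain of 2 nodes with single edges (A_2), so the type is A_2 (the algebra sl(3)).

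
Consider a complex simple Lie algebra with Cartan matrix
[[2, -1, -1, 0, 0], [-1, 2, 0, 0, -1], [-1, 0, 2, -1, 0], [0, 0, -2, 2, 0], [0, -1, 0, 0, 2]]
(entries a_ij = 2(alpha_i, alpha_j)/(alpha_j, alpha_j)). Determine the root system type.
The matrix has rank 5 with 2's on the diagonal. Reading the off-diagonal entries as Dynkin edges (a single edge where a_ij = a_ji = -1; a double or triple edge where a_ij * a_ji = 2 or 3), the diagram is a chain of 5 nodes with a double edge at one end; the terminal node there is the unique long simple root (C_5). One simple-root ordering that puts it in standard form is (alpha_5, alpha_2, alpha_1, alpha_3, alpha_4). So the algebra is type C_5, i.e. sp(10).

type C_5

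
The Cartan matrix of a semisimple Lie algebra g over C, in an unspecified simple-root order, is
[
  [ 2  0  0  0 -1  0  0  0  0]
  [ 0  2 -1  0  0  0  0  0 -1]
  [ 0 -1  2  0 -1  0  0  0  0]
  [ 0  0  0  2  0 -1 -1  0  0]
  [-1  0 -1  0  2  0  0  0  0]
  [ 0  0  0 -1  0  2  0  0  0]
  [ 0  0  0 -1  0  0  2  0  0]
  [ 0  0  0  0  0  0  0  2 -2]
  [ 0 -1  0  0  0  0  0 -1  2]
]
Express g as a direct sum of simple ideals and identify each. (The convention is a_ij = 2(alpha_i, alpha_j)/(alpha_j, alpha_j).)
A_3 + C_6

The diagram associated to this matrix has two connected components: the simple roots {alpha_4, alpha_6, alpha_7} form a chain of 3 nodes with single edges (A_3), and {alpha_1, alpha_2, alpha_3, alpha_5, alpha_8, alpha_9} form a chain of 6 nodes with a double edge at one end; the terminal node there is the unique long simple root (C_6). A semisimple Lie algebra decomposes uniquely as the direct sum of simple ideals, one per connected component of its Dynkin diagram, so g ≅ A_3 ⊕ C_6 (dimension 15 + 78 = 93).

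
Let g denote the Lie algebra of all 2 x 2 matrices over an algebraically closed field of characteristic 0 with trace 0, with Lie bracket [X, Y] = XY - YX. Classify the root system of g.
A_1 (sl(2))

This is sl(2), which has dimension 2^2 - 1 = 3 and rank 2 - 1 = 1 (a Cartan subalgebra is the diagonal traceless matrices). In the classification of classical Lie algebras, the special linear algebra sl(n+1) has type A_n; here n = 1, so the Dynkin diagram is a chain of 1 nodes with single edges (A_1). Hence the type is A_1.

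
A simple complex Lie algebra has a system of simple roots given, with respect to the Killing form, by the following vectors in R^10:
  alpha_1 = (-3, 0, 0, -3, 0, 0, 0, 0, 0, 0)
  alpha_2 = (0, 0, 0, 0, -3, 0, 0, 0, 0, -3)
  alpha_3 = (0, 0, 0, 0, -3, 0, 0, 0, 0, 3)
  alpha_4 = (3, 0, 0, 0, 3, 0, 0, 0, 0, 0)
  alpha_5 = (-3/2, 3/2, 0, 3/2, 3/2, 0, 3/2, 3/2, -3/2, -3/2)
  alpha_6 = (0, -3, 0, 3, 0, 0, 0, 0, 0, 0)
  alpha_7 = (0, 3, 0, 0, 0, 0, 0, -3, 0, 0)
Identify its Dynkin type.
type E_7

Compute the Cartan integers a_ij = 2(alpha_i, alpha_j)/(alpha_j, alpha_j); the resulting 7x7 Cartan matrix is
[[2, 0, 0, -1, 0, -1, 0], [0, 2, 0, -1, 0, 0, 0], [0, 0, 2, -1, -1, 0, 0], [-1, -1, -1, 2, 0, 0, 0], [0, 0, -1, 0, 2, 0, 0], [-1, 0, 0, 0, 0, 2, -1], [0, 0, 0, 0, 0, -1, 2]].
All simple roots have the same length, so the diagram is simply laced. The associated Dynkin diagram is a chain of 6 nodes with one extra node attached to the third node from one end (E_7), so the type is E_7.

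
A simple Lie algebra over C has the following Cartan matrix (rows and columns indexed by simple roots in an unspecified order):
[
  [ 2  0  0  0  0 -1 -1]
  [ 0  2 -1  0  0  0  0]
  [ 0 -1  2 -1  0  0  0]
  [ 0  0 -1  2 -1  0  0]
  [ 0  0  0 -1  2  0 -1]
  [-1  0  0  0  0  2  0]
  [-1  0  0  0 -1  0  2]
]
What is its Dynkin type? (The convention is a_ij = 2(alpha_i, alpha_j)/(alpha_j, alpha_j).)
A_7 (sl(8))

The matrix has rank 7 with 2's on the diagonal. Reading the off-diagonal entries as Dynkin edges (a single edge where a_ij = a_ji = -1; a double or triple edge where a_ij * a_ji = 2 or 3), the diagram is a chain of 7 nodes with single edges (A_7). One simple-root ordering that puts it in standard form is (alpha_2, alpha_3, alpha_4, alpha_5, alpha_7, alpha_1, alpha_6). So the algebra is type A_7, i.e. sl(8).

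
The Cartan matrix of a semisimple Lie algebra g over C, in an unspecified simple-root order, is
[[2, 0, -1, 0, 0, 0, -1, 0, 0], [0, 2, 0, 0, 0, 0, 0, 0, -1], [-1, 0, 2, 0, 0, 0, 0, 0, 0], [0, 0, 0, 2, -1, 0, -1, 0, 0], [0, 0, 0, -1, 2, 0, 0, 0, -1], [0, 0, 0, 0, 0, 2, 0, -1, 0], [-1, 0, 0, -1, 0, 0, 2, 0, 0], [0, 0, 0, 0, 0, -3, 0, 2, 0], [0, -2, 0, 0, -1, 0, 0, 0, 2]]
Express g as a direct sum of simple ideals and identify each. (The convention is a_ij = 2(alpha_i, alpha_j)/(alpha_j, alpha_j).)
type B_7 + type G_2

The diagram associated to this matrix has two connected components: the simple roots {alpha_1, alpha_2, alpha_3, alpha_4, alpha_5, alpha_7, alpha_9} form a chain of 7 nodes with a double edge at one end; the terminal node there is the unique short simple root (B_7), and {alpha_6, alpha_8} form two nodes joined by a triple edge (G_2). A semisimple Lie algebra decomposes uniquely as the direct sum of simple ideals, one per connected component of its Dynkin diagram, so g ≅ B_7 ⊕ G_2 (dimension 105 + 14 = 119).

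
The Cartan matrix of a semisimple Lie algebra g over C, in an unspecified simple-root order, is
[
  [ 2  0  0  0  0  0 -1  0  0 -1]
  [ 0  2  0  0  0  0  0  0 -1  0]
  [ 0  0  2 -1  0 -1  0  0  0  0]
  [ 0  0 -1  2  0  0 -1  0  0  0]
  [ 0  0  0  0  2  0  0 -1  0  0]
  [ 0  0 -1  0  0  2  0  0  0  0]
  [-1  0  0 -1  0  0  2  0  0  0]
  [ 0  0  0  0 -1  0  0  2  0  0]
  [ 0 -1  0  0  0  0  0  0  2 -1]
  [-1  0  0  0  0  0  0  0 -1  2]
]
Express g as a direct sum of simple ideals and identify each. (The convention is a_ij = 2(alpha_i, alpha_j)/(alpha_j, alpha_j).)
type A_2 ⊕ type A_8

The diagram associated to this matrix has two connected components: the simple roots {alpha_5, alpha_8} form a chain of 2 nodes with single edges (A_2), and {alpha_1, alpha_2, alpha_3, alpha_4, alpha_6, alpha_7, alpha_9, alpha_10} form a chain of 8 nodes with single edges (A_8). A semisimple Lie algebra decomposes uniquely as the direct sum of simple ideals, one per connected component of its Dynkin diagram, so g ≅ A_2 ⊕ A_8 (dimension 8 + 80 = 88).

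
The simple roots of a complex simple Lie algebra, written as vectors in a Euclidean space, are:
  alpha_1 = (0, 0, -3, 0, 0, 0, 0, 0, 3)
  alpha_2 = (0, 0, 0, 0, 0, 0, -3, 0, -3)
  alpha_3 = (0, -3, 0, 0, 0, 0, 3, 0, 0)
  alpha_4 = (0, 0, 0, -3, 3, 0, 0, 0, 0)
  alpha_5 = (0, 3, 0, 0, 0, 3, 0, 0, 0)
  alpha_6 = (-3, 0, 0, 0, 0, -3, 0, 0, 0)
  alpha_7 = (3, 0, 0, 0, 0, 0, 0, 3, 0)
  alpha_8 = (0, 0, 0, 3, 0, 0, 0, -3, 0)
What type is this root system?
Compute the Cartan integers a_ij = 2(alpha_i, alpha_j)/(alpha_j, alpha_j); the resulting 8x8 Cartan matrix is
[[2, -1, 0, 0, 0, 0, 0, 0], [-1, 2, -1, 0, 0, 0, 0, 0], [0, -1, 2, 0, -1, 0, 0, 0], [0, 0, 0, 2, 0, 0, 0, -1], [0, 0, -1, 0, 2, -1, 0, 0], [0, 0, 0, 0, -1, 2, -1, 0], [0, 0, 0, 0, 0, -1, 2, -1], [0, 0, 0, -1, 0, 0, -1, 2]].
All simple roots have the same length, so the diagram is simply laced. The associated Dynkin diagram is a chain of 8 nodes with single edges (A_8), so the type is A_8 (the algebra sl(9)).

A_8 (sl(9))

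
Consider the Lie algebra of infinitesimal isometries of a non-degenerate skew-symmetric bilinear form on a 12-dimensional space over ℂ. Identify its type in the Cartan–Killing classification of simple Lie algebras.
This is sp(12), which has dimension 12(12+1)/2 = 78 and rank 12/2 = 6. In the classification of classical Lie algebras, the symplectic algebra sp(2n) has type C_n; here n = 6, so the Dynkin diagram is a chain of 6 nodes with a double edge at one end; the terminal node there is the unique long simple root (C_6). Hence the type is C_6.

C_6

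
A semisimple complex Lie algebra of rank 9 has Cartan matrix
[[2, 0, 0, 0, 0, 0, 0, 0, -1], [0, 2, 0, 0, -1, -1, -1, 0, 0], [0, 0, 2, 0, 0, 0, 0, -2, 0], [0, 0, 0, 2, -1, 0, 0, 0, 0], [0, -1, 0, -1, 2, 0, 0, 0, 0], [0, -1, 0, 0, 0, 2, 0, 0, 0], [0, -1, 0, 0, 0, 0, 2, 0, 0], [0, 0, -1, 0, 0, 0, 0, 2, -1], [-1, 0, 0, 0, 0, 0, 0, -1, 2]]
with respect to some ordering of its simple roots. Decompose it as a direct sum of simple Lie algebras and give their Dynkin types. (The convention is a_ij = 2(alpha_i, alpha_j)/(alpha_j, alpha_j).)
C4 + D5

The diagram associated to this matrix has two connected components: the simple roots {alpha_1, alpha_3, alpha_8, alpha_9} form a chain of 4 nodes with a double edge at one end; the terminal node there is the unique long simple root (C_4), and {alpha_2, alpha_4, alpha_5, alpha_6, alpha_7} form a chain of 3 nodes with a fork of two nodes at one end (D_5). A semisimple Lie algebra decomposes uniquely as the direct sum of simple ideals, one per connected component of its Dynkin diagram, so g ≅ C_4 ⊕ D_5 (dimension 36 + 45 = 81).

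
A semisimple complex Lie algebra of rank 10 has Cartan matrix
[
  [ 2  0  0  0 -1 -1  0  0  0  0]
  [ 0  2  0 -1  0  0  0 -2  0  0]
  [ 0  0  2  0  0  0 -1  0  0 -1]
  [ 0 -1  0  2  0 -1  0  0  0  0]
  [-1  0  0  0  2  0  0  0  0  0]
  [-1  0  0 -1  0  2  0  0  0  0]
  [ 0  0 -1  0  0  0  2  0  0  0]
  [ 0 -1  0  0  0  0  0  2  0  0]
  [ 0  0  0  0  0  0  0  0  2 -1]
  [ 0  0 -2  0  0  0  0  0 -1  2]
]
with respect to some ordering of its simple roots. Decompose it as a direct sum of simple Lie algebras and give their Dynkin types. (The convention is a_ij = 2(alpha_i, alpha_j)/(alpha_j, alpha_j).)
B_6 (so(13)) ⊕ F_4

The diagram associated to this matrix has two connected components: the simple roots {alpha_1, alpha_2, alpha_4, alpha_5, alpha_6, alpha_8} form a chain of 6 nodes with a double edge at one end; the terminal node there is the unique short simple root (B_6), and {alpha_3, alpha_7, alpha_9, alpha_10} form a chain of 4 nodes with a double edge between the middle two (F_4). A semisimple Lie algebra decomposes uniquely as the direct sum of simple ideals, one per connected component of its Dynkin diagram, so g ≅ B_6 ⊕ F_4 (dimension 78 + 52 = 130).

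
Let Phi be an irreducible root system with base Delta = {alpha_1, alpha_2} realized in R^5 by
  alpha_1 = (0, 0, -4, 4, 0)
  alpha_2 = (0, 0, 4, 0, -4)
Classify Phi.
Compute the Cartan integers a_ij = 2(alpha_i, alpha_j)/(alpha_j, alpha_j); the resulting 2x2 Cartan matrix is
[[2, -1], [-1, 2]].
All simple roots have the same length, so the diagram is simply laced. The associated Dynkin diagram is a chain of 2 nodes with single edges (A_2), so the type is A_2 (the algebra sl(3)).

A2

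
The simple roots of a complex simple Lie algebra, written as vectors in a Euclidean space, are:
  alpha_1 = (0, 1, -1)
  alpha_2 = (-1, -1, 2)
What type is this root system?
Compute the Cartan integers a_ij = 2(alpha_i, alpha_j)/(alpha_j, alpha_j); the resulting 2x2 Cartan matrix is
[[2, -1], [-3, 2]].
The roots have two lengths (squared-length ratio 3:1); the short ones are alpha_{1}. The associated Dynkin diagram is two nodes joined by a triple edge (G_2), so the type is G_2.

G2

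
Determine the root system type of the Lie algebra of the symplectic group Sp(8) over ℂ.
This is sp(8), which has dimension 8(8+1)/2 = 36 and rank 8/2 = 4. In the classification of classical Lie algebras, the symplectic algebra sp(2n) has type C_n; here n = 4, so the Dynkin diagram is a chain of 4 nodes with a double edge at one end; the terminal node there is the unique long simple root (C_4). Hence the type is C_4.

type C_4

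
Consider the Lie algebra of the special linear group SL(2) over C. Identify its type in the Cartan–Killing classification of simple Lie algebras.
This is sl(2), which has dimension 2^2 - 1 = 3 and rank 2 - 1 = 1 (a Cartan subalgebra is the diagonal traceless matrices). In the classification of classical Lie algebras, the special linear algebra sl(n+1) has type A_n; here n = 1, so the Dynkin diagram is a chain of 1 nodes with single edges (A_1). Hence the type is A_1.

A1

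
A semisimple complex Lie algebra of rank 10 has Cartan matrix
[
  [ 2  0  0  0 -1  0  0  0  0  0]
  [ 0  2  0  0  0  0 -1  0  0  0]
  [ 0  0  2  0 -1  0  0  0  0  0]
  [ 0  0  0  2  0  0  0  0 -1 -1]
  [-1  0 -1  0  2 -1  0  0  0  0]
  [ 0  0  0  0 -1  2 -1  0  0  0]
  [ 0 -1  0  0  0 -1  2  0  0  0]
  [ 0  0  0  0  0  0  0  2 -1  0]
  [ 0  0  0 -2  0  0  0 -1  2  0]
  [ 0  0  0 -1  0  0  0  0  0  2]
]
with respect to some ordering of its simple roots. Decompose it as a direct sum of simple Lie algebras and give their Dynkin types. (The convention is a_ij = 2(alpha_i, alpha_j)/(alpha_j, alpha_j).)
The diagram associated to this matrix has two connected components: the simple roots {alpha_1, alpha_2, alpha_3, alpha_5, alpha_6, alpha_7} form a chain of 4 nodes with a fork of two nodes at one end (D_6), and {alpha_4, alpha_8, alpha_9, alpha_10} form a chain of 4 nodes with a double edge between the middle two (F_4). A semisimple Lie algebra decomposes uniquely as the direct sum of simple ideals, one per connected component of its Dynkin diagram, so g ≅ D_6 ⊕ F_4 (dimension 66 + 52 = 118).

D6 ⊕ F4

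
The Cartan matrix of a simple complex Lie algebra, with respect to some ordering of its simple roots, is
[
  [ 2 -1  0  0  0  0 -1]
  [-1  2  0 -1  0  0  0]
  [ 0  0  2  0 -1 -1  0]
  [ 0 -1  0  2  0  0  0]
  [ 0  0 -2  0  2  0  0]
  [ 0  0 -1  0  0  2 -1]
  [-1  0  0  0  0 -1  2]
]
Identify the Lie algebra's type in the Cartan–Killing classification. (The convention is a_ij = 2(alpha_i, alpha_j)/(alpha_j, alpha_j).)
type C_7

The matrix has rank 7 with 2's on the diagonal. Reading the off-diagonal entries as Dynkin edges (a single edge where a_ij = a_ji = -1; a double or triple edge where a_ij * a_ji = 2 or 3), the diagram is a chain of 7 nodes with a double edge at one end; the terminal node there is the unique long simple root (C_7). One simple-root ordering that puts it in standard form is (alpha_4, alpha_2, alpha_1, alpha_7, alpha_6, alpha_3, alpha_5). So the algebra is type C_7, i.e. sp(14).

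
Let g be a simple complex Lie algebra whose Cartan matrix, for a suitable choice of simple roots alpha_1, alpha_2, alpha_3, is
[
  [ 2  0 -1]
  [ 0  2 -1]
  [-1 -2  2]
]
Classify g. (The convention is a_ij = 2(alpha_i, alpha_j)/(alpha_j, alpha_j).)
B_3 (so(7))

The matrix has rank 3 with 2's on the diagonal. Reading the off-diagonal entries as Dynkin edges (a single edge where a_ij = a_ji = -1; a double or triple edge where a_ij * a_ji = 2 or 3), the diagram is a chain of 3 nodes with a double edge at one end; the terminal node there is the unique short simple root (B_3). One simple-root ordering that puts it in standard form is (alpha_1, alpha_3, alpha_2). So the algebra is type B_3, i.e. so(7).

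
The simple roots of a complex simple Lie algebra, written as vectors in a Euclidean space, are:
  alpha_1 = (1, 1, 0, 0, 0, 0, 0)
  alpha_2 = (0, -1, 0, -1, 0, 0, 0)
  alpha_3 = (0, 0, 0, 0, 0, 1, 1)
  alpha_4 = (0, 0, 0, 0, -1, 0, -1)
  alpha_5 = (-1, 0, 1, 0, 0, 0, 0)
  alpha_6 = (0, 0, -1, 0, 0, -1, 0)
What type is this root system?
Compute the Cartan integers a_ij = 2(alpha_i, alpha_j)/(alpha_j, alpha_j); the resulting 6x6 Cartan matrix is
[[2, -1, 0, 0, -1, 0], [-1, 2, 0, 0, 0, 0], [0, 0, 2, -1, 0, -1], [0, 0, -1, 2, 0, 0], [-1, 0, 0, 0, 2, -1], [0, 0, -1, 0, -1, 2]].
All simple roots have the same length, so the diagram is simply laced. The associated Dynkin diagram is a chain of 6 nodes with single edges (A_6), so the type is A_6 (the algebra sl(7)).

A_6 (sl(7))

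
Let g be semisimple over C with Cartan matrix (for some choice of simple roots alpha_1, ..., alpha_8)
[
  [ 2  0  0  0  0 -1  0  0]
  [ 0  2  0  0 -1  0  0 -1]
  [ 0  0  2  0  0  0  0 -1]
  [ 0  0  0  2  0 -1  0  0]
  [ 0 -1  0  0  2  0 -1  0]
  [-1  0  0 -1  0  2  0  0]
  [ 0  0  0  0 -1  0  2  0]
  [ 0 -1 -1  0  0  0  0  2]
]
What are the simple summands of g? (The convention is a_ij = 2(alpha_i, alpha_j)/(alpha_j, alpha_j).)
A_3 ⊕ A_5

The diagram associated to this matrix has two connected components: the simple roots {alpha_1, alpha_4, alpha_6} form a chain of 3 nodes with single edges (A_3), and {alpha_2, alpha_3, alpha_5, alpha_7, alpha_8} form a chain of 5 nodes with single edges (A_5). A semisimple Lie algebra decomposes uniquely as the direct sum of simple ideals, one per connected component of its Dynkin diagram, so g ≅ A_3 ⊕ A_5 (dimension 15 + 35 = 50).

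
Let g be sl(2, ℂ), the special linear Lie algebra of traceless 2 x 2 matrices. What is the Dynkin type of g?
This is sl(2), which has dimension 2^2 - 1 = 3 and rank 2 - 1 = 1 (a Cartan subalgebra is the diagonal traceless matrices). In the classification of classical Lie algebras, the special linear algebra sl(n+1) has type A_n; here n = 1, so the Dynkin diagram is a chain of 1 nodes with single edges (A_1). Hence the type is A_1.

A_1 (sl(2))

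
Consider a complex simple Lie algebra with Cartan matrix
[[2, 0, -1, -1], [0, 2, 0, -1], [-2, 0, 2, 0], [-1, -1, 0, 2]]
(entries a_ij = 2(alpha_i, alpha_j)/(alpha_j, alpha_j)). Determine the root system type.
C_4 (sp(8))

The matrix has rank 4 with 2's on the diagonal. Reading the off-diagonal entries as Dynkin edges (a single edge where a_ij = a_ji = -1; a double or triple edge where a_ij * a_ji = 2 or 3), the diagram is a chain of 4 nodes with a double edge at one end; the terminal node there is the unique long simple root (C_4). One simple-root ordering that puts it in standard form is (alpha_2, alpha_4, alpha_1, alpha_3). So the algebra is type C_4, i.e. sp(8).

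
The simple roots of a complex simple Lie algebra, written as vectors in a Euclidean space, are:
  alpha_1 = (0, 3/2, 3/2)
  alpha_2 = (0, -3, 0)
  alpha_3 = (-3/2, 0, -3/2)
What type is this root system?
C3

Compute the Cartan integers a_ij = 2(alpha_i, alpha_j)/(alpha_j, alpha_j); the resulting 3x3 Cartan matrix is
[[2, -1, -1], [-2, 2, 0], [-1, 0, 2]].
The roots have two lengths (squared-length ratio 2:1); the short ones are alpha_{1,3}. The associated Dynkin diagram is a chain of 3 nodes with a double edge at one end; the terminal node there is the unique long simple root (C_3), so the type is C_3 (the algebra sp(6)).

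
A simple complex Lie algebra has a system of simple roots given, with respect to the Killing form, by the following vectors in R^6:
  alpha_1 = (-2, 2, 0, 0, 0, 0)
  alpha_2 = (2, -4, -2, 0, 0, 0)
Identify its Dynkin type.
G2

Compute the Cartan integers a_ij = 2(alpha_i, alpha_j)/(alpha_j, alpha_j); the resulting 2x2 Cartan matrix is
[[2, -1], [-3, 2]].
The roots have two lengths (squared-length ratio 3:1); the short ones are alpha_{1}. The associated Dynkin diagram is two nodes joined by a triple edge (G_2), so the type is G_2.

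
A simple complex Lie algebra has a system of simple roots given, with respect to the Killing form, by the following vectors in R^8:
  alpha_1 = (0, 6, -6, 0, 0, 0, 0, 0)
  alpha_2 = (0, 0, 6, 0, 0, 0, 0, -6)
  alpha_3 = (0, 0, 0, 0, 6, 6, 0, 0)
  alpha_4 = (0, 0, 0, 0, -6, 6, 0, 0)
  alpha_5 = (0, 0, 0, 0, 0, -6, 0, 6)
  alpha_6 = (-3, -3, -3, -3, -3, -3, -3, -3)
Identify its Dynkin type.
E_6

Compute the Cartan integers a_ij = 2(alpha_i, alpha_j)/(alpha_j, alpha_j); the resulting 6x6 Cartan matrix is
[[2, -1, 0, 0, 0, 0], [-1, 2, 0, 0, -1, 0], [0, 0, 2, 0, -1, -1], [0, 0, 0, 2, -1, 0], [0, -1, -1, -1, 2, 0], [0, 0, -1, 0, 0, 2]].
All simple roots have the same length, so the diagram is simply laced. The associated Dynkin diagram is a chain of 5 nodes with one extra node attached to the third node from one end (E_6), so the type is E_6.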